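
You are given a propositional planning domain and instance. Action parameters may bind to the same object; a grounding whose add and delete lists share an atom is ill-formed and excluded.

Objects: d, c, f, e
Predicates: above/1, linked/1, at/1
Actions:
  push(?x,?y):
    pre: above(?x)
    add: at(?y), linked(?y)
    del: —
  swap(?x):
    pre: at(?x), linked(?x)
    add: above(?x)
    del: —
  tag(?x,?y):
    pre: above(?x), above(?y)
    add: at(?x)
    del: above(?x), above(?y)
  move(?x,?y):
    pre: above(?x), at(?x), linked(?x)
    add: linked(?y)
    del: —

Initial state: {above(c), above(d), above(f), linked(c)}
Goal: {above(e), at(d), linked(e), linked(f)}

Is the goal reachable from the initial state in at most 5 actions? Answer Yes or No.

Yes

1. push(d,d)  →  {above(c), above(d), above(f), at(d), linked(c), linked(d)}
2. push(d,f)  →  {above(c), above(d), above(f), at(d), at(f), linked(c), linked(d), linked(f)}
3. push(d,e)  →  {above(c), above(d), above(f), at(d), at(e), at(f), linked(c), linked(d), linked(e), linked(f)}
4. swap(e)  →  {above(c), above(d), above(e), above(f), at(d), at(e), at(f), linked(c), linked(d), linked(e), linked(f)}
optimal plan length = 4; 4 ≤ 5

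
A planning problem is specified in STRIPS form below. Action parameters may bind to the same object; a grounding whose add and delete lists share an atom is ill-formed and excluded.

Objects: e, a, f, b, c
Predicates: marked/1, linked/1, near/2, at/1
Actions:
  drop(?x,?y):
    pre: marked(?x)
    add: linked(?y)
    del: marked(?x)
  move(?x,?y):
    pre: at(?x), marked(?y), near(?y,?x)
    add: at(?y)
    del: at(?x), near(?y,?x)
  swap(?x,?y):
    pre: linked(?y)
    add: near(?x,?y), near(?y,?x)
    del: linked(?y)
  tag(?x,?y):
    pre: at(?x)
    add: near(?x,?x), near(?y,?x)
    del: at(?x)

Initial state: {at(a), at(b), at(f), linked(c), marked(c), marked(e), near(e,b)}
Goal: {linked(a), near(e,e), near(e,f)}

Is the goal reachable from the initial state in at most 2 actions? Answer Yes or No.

No

1. drop(e,e)  →  {at(a), at(b), at(f), linked(c), linked(e), marked(c), near(e,b)}
2. drop(c,a)  →  {at(a), at(b), at(f), linked(a), linked(c), linked(e), near(e,b)}
3. swap(e,e)  →  {at(a), at(b), at(f), linked(a), linked(c), near(e,b), near(e,e)}
4. tag(f,e)  →  {at(a), at(b), linked(a), linked(c), near(e,b), near(e,e), near(e,f), near(f,f)}
optimal plan length = 4; 4 > 2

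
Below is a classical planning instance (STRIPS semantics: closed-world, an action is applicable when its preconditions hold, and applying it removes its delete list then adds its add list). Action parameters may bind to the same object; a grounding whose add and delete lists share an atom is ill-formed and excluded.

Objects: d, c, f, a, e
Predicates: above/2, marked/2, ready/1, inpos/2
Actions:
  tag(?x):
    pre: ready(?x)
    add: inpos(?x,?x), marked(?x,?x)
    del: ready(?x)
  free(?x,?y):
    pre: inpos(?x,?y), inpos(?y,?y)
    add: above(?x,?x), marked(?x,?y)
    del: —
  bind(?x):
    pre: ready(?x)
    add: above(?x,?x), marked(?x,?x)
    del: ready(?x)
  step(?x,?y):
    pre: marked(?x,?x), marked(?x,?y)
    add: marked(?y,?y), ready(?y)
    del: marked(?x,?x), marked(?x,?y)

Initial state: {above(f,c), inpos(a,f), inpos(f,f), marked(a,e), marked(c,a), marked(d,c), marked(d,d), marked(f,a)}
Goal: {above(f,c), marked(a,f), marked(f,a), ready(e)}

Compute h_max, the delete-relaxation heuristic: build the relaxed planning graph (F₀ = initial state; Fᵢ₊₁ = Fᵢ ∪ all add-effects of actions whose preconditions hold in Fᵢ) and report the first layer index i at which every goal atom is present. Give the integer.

3

F0 = init (8 atoms)
F1 = F0 ∪ {above(a,a), above(f,f), marked(a,f), marked(c,c), marked(f,f), ready(c)}  (14 atoms)
F2 = F1 ∪ {above(c,c), inpos(c,c), marked(a,a), ready(a)}  (18 atoms)
F3 = F2 ∪ {inpos(a,a), marked(e,e), ready(e), ready(f)}  (22 atoms)
goal ⊆ F3  ⇒  h_max = 3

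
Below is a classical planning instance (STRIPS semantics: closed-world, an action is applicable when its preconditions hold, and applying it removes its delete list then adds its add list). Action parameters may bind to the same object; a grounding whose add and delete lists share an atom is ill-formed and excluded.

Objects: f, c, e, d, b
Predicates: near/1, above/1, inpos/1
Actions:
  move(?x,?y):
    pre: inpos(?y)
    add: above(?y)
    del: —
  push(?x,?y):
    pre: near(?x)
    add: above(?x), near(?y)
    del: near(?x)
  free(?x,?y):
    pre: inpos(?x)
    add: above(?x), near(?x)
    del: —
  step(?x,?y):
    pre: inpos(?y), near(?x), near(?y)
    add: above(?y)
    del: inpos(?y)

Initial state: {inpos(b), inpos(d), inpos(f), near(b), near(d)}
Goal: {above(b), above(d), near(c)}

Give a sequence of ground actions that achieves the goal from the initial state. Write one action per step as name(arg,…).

1. move(f,d)  →  {above(d), inpos(b), inpos(d), inpos(f), near(b), near(d)}
2. push(b,c)  →  {above(b), above(d), inpos(b), inpos(d), inpos(f), near(c), near(d)}

move(f,d); push(b,c)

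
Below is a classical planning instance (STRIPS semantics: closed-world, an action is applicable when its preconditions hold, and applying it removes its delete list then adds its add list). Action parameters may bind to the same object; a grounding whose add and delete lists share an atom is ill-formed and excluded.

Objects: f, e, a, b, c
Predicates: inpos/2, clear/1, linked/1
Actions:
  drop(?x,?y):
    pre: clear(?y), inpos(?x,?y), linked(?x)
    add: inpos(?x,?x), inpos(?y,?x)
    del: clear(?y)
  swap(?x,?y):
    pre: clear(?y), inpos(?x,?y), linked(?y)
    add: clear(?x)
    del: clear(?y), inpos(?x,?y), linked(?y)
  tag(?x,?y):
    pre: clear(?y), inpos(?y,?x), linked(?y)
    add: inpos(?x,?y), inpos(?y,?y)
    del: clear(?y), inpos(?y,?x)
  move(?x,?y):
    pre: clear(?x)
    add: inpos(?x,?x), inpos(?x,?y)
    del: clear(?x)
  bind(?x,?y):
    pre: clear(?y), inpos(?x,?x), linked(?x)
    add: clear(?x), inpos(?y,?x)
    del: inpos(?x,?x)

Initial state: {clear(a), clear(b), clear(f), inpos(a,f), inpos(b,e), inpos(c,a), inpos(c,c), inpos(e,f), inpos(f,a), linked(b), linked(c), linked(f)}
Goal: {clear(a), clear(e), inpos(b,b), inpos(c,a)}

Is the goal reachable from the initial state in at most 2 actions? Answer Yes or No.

1. swap(e,f)  →  {clear(a), clear(b), clear(e), inpos(a,f), inpos(b,e), inpos(c,a), inpos(c,c), inpos(f,a), linked(b), linked(c)}
2. tag(e,b)  →  {clear(a), clear(e), inpos(a,f), inpos(b,b), inpos(c,a), inpos(c,c), inpos(e,b), inpos(f,a), linked(b), linked(c)}
optimal plan length = 2; 2 ≤ 2

Yes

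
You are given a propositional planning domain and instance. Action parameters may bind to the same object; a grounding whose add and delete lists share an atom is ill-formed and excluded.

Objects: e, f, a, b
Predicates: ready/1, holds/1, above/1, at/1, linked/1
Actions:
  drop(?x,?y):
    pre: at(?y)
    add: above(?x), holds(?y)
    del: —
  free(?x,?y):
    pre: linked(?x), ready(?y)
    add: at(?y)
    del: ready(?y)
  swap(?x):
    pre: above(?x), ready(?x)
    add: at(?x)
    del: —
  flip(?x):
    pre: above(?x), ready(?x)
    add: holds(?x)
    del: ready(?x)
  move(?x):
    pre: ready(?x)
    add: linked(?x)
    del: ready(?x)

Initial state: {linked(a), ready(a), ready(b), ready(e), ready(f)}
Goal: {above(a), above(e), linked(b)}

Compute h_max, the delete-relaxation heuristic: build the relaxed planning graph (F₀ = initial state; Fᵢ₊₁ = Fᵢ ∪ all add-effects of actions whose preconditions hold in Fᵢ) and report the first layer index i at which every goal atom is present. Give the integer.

2

F0 = init (5 atoms)
F1 = F0 ∪ {at(a), at(b), at(e), at(f), linked(b), linked(e), linked(f)}  (12 atoms)
F2 = F1 ∪ {above(a), above(b), above(e), above(f), holds(a), holds(b), holds(e), holds(f)}  (20 atoms)
goal ⊆ F2  ⇒  h_max = 2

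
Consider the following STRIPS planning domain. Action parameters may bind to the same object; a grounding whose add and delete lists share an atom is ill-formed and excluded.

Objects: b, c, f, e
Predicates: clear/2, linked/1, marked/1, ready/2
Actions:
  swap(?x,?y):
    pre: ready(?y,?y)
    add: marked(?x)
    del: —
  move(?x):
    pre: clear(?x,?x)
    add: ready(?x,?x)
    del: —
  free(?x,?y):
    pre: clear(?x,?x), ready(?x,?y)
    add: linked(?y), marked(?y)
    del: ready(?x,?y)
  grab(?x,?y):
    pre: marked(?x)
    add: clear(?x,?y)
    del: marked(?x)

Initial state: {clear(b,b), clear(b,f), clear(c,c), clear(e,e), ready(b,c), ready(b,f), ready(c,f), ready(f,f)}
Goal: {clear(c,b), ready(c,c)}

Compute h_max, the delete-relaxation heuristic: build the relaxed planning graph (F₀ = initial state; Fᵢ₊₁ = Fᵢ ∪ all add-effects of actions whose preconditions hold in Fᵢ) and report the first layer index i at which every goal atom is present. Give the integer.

2

F0 = init (8 atoms)
F1 = F0 ∪ {linked(c), linked(f), marked(b), marked(c), marked(e), marked(f), ready(b,b), ready(c,c), ready(e,e)}  (17 atoms)
F2 = F1 ∪ {clear(b,c), clear(b,e), clear(c,b), clear(c,e), clear(c,f), clear(e,b), clear(e,c), clear(e,f), clear(f,b), clear(f,c), clear(f,e), clear(f,f), linked(b), linked(e)}  (31 atoms)
goal ⊆ F2  ⇒  h_max = 2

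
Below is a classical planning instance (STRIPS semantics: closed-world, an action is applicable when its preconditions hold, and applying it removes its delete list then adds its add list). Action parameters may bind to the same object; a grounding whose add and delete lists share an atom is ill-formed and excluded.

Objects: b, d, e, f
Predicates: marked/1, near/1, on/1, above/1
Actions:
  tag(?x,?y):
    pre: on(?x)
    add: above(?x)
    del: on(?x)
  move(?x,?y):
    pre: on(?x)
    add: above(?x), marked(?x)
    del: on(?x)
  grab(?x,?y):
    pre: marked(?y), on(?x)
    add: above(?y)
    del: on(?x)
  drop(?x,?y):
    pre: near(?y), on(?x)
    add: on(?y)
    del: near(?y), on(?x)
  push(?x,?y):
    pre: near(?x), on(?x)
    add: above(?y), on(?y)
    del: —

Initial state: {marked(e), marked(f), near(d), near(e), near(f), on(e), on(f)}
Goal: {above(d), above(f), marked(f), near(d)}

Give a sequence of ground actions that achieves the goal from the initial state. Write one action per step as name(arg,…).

tag(f,b); push(e,d)

1. tag(f,b)  →  {above(f), marked(e), marked(f), near(d), near(e), near(f), on(e)}
2. push(e,d)  →  {above(d), above(f), marked(e), marked(f), near(d), near(e), near(f), on(d), on(e)}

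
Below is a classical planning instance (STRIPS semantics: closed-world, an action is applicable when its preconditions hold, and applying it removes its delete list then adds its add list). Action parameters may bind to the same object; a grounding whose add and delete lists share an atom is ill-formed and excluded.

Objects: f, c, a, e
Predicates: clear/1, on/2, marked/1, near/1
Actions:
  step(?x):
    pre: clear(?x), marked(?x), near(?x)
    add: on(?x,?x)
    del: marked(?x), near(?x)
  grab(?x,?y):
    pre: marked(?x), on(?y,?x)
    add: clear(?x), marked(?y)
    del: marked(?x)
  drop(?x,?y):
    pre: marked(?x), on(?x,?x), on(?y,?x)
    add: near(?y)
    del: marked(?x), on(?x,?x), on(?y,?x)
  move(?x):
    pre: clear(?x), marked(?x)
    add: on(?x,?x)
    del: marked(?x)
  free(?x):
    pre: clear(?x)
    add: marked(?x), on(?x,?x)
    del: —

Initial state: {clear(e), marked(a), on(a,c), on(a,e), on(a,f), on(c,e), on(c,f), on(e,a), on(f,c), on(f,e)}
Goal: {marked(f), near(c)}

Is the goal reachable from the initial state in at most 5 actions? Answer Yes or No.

Yes

1. grab(a,e)  →  {clear(a), clear(e), marked(e), on(a,c), on(a,e), on(a,f), on(c,e), on(c,f), on(e,a), on(f,c), on(f,e)}
2. grab(e,f)  →  {clear(a), clear(e), marked(f), on(a,c), on(a,e), on(a,f), on(c,e), on(c,f), on(e,a), on(f,c), on(f,e)}
3. free(e)  →  {clear(a), clear(e), marked(e), marked(f), on(a,c), on(a,e), on(a,f), on(c,e), on(c,f), on(e,a), on(e,e), on(f,c), on(f,e)}
4. drop(e,c)  →  {clear(a), clear(e), marked(f), near(c), on(a,c), on(a,e), on(a,f), on(c,f), on(e,a), on(f,c), on(f,e)}
optimal plan length = 4; 4 ≤ 5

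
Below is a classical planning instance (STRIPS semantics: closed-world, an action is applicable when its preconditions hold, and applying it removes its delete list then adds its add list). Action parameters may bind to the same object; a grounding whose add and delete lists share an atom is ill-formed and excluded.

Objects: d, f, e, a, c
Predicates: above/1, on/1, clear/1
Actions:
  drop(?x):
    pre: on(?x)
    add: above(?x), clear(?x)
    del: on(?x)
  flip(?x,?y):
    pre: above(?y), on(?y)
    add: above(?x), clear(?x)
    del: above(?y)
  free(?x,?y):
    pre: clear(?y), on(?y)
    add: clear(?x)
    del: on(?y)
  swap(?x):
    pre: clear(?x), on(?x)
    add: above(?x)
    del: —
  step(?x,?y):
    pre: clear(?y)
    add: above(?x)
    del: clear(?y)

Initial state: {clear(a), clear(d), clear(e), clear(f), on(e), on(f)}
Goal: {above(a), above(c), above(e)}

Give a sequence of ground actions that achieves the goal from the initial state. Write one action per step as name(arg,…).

drop(e); step(a,d); step(c,f)

1. drop(e)  →  {above(e), clear(a), clear(d), clear(e), clear(f), on(f)}
2. step(a,d)  →  {above(a), above(e), clear(a), clear(e), clear(f), on(f)}
3. step(c,f)  →  {above(a), above(c), above(e), clear(a), clear(e), on(f)}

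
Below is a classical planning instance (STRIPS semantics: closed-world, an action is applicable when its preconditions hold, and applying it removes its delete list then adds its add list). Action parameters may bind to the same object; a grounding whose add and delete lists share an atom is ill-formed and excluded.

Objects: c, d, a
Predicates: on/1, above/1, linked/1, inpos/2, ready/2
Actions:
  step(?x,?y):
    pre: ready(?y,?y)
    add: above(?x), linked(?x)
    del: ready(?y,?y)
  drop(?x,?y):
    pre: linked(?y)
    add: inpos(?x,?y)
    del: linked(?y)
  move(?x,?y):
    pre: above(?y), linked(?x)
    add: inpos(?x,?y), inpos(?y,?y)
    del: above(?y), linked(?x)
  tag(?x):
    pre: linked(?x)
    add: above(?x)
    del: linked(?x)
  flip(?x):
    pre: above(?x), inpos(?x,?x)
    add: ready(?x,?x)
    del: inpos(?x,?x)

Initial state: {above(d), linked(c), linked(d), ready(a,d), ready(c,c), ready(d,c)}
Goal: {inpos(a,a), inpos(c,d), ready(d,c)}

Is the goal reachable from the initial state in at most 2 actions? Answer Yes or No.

1. step(a,c)  →  {above(a), above(d), linked(a), linked(c), linked(d), ready(a,d), ready(d,c)}
2. drop(c,d)  →  {above(a), above(d), inpos(c,d), linked(a), linked(c), ready(a,d), ready(d,c)}
3. drop(a,a)  →  {above(a), above(d), inpos(a,a), inpos(c,d), linked(c), ready(a,d), ready(d,c)}
optimal plan length = 3; 3 > 2

No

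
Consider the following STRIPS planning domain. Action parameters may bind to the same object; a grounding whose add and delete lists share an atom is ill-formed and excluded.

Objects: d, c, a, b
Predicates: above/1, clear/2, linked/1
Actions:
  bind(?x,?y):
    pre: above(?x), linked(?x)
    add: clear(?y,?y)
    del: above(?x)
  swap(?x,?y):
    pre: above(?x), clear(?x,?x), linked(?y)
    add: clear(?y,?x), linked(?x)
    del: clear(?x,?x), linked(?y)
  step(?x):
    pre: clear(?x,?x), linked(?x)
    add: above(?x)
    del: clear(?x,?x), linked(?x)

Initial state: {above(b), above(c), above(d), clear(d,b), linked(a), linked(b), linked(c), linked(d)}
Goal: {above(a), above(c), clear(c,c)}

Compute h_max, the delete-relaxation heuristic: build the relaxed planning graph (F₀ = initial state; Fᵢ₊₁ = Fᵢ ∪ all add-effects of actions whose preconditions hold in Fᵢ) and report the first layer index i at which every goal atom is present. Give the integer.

2

F0 = init (8 atoms)
F1 = F0 ∪ {clear(a,a), clear(b,b), clear(c,c), clear(d,d)}  (12 atoms)
F2 = F1 ∪ {above(a), clear(a,b), clear(a,c), clear(a,d), clear(b,c), clear(b,d), clear(c,b), clear(c,d), clear(d,c)}  (21 atoms)
goal ⊆ F2  ⇒  h_max = 2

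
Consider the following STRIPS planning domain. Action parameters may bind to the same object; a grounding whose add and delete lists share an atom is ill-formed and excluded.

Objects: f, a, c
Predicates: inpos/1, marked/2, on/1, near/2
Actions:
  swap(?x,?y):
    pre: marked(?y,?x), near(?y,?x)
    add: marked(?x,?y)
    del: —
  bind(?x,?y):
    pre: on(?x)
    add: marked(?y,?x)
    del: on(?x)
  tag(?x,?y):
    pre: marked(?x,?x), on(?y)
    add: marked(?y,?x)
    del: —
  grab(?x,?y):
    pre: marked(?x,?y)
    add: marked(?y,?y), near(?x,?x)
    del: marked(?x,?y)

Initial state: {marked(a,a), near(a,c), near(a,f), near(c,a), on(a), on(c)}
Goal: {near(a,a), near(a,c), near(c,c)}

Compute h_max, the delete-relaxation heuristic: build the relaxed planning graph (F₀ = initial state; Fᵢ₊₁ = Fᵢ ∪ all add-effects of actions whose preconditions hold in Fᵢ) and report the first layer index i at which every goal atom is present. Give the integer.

F0 = init (6 atoms)
F1 = F0 ∪ {marked(a,c), marked(c,a), marked(c,c), marked(f,a), marked(f,c)}  (11 atoms)
F2 = F1 ∪ {near(a,a), near(c,c), near(f,f)}  (14 atoms)
goal ⊆ F2  ⇒  h_max = 2

2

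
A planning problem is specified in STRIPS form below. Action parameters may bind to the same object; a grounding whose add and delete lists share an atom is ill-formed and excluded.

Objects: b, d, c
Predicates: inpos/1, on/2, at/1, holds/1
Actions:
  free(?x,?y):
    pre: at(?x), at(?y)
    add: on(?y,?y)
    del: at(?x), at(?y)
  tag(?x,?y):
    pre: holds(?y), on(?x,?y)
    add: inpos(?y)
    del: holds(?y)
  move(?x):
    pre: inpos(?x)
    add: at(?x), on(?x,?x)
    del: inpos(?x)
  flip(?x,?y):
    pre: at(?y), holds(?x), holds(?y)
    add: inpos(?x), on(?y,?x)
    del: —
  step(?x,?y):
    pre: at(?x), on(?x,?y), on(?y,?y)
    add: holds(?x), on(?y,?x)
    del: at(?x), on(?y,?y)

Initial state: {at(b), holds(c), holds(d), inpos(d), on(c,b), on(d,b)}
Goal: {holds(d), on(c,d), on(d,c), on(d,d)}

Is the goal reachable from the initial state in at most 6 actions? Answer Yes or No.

1. move(d)  →  {at(b), at(d), holds(c), holds(d), on(c,b), on(d,b), on(d,d)}
2. flip(c,d)  →  {at(b), at(d), holds(c), holds(d), inpos(c), on(c,b), on(d,b), on(d,c), on(d,d)}
3. move(c)  →  {at(b), at(c), at(d), holds(c), holds(d), on(c,b), on(c,c), on(d,b), on(d,c), on(d,d)}
4. flip(d,c)  →  {at(b), at(c), at(d), holds(c), holds(d), inpos(d), on(c,b), on(c,c), on(c,d), on(d,b), on(d,c), on(d,d)}
optimal plan length = 4; 4 ≤ 6

Yes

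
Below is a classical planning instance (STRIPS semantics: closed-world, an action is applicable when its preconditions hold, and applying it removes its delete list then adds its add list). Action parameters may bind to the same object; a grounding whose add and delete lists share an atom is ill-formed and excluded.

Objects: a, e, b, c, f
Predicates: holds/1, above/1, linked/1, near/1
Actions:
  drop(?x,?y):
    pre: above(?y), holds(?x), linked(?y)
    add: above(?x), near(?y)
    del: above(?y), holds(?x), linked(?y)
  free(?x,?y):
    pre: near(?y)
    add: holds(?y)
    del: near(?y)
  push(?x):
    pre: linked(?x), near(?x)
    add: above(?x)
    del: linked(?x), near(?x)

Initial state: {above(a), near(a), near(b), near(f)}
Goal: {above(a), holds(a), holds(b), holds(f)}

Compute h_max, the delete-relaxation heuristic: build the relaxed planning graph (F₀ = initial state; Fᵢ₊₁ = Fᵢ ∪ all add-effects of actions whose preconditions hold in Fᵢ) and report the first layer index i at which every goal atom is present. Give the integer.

F0 = init (4 atoms)
F1 = F0 ∪ {holds(a), holds(b), holds(f)}  (7 atoms)
goal ⊆ F1  ⇒  h_max = 1

1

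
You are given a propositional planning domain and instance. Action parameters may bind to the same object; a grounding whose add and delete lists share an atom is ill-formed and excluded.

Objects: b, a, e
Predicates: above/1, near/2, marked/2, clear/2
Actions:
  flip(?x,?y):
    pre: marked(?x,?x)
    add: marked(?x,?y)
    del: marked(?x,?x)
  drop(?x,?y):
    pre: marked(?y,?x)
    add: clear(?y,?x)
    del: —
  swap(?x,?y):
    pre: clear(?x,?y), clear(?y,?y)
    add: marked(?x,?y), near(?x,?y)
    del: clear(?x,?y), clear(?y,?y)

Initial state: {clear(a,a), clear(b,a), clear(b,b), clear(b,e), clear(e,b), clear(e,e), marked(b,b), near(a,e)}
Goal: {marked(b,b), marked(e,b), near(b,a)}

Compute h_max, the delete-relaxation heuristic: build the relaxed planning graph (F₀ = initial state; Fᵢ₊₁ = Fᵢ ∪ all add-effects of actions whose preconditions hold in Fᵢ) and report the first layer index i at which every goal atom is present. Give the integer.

F0 = init (8 atoms)
F1 = F0 ∪ {marked(a,a), marked(b,a), marked(b,e), marked(e,b), marked(e,e), near(a,a), near(b,a), near(b,b), near(b,e), near(e,b), near(e,e)}  (19 atoms)
goal ⊆ F1  ⇒  h_max = 1

1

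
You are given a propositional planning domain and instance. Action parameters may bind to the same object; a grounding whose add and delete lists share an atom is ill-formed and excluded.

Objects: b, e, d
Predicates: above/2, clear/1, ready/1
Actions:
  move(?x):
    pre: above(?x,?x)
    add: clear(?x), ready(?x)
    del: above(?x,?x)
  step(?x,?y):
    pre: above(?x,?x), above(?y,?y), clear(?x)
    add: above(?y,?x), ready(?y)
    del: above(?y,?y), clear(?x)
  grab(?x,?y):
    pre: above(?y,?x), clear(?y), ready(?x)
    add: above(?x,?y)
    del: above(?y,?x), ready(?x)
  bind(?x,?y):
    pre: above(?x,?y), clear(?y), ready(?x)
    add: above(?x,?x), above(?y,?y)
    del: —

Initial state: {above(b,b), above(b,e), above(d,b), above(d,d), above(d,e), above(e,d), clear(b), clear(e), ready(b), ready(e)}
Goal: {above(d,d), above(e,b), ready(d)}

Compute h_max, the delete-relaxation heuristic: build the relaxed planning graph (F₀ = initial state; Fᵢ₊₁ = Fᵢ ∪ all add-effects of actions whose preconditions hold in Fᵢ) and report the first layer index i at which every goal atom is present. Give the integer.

F0 = init (10 atoms)
F1 = F0 ∪ {above(e,b), above(e,e), clear(d), ready(d)}  (14 atoms)
goal ⊆ F1  ⇒  h_max = 1

1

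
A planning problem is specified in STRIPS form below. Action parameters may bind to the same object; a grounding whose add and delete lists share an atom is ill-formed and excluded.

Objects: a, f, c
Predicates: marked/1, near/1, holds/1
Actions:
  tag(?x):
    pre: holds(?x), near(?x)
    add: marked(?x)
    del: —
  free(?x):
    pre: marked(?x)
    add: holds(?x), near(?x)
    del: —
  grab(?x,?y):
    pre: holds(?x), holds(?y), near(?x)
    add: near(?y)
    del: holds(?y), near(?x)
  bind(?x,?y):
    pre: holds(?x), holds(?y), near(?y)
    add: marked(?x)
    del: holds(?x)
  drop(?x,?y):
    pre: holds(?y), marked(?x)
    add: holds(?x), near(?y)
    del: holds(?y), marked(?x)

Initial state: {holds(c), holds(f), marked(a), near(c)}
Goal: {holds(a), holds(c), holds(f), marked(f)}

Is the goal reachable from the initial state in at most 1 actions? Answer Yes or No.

1. free(a)  →  {holds(a), holds(c), holds(f), marked(a), near(a), near(c)}
2. bind(f,a)  →  {holds(a), holds(c), marked(a), marked(f), near(a), near(c)}
3. free(f)  →  {holds(a), holds(c), holds(f), marked(a), marked(f), near(a), near(c), near(f)}
optimal plan length = 3; 3 > 1

No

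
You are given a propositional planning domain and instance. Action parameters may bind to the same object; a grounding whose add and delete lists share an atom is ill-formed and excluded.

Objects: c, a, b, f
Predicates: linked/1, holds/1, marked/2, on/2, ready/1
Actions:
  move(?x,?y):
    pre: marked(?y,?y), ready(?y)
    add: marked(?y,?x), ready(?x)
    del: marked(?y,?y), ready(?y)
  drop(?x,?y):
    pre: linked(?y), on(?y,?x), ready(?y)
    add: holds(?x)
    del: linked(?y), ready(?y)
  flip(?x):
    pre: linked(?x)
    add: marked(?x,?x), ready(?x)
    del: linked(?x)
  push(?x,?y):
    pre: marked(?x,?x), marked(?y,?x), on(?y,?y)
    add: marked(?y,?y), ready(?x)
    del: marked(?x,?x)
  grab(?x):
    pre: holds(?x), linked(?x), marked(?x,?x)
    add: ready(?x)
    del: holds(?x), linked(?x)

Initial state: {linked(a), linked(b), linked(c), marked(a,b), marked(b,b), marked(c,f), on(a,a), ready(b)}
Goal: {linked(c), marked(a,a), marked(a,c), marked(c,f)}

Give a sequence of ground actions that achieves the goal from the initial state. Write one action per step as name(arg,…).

flip(a); move(c,a); push(b,a)

1. flip(a)  →  {linked(b), linked(c), marked(a,a), marked(a,b), marked(b,b), marked(c,f), on(a,a), ready(a), ready(b)}
2. move(c,a)  →  {linked(b), linked(c), marked(a,b), marked(a,c), marked(b,b), marked(c,f), on(a,a), ready(b), ready(c)}
3. push(b,a)  →  {linked(b), linked(c), marked(a,a), marked(a,b), marked(a,c), marked(c,f), on(a,a), ready(b), ready(c)}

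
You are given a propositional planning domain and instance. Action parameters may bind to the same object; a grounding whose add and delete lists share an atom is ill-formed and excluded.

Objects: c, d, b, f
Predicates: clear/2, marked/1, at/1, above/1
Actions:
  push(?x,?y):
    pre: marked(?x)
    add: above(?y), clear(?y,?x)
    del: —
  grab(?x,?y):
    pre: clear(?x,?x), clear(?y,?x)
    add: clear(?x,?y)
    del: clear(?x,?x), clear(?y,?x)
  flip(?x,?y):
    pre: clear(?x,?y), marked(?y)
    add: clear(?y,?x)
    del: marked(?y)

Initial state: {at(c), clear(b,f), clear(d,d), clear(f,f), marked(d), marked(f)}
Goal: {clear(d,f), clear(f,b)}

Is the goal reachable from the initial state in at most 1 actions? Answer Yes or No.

1. push(f,d)  →  {above(d), at(c), clear(b,f), clear(d,d), clear(d,f), clear(f,f), marked(d), marked(f)}
2. grab(f,b)  →  {above(d), at(c), clear(d,d), clear(d,f), clear(f,b), marked(d), marked(f)}
optimal plan length = 2; 2 > 1

No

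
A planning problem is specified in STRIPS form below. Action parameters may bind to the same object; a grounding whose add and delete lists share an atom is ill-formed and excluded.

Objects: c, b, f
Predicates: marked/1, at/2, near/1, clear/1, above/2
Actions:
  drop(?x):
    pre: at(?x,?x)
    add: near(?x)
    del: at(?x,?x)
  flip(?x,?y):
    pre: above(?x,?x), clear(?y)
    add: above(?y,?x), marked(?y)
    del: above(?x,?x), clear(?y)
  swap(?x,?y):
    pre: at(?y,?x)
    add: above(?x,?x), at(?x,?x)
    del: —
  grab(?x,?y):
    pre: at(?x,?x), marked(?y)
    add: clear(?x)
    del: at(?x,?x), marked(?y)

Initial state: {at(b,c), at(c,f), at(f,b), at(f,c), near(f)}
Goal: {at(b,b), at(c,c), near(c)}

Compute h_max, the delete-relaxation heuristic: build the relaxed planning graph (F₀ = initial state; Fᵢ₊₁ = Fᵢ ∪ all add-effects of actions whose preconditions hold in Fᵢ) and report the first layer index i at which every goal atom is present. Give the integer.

2

F0 = init (5 atoms)
F1 = F0 ∪ {above(b,b), above(c,c), above(f,f), at(b,b), at(c,c), at(f,f)}  (11 atoms)
F2 = F1 ∪ {near(b), near(c)}  (13 atoms)
goal ⊆ F2  ⇒  h_max = 2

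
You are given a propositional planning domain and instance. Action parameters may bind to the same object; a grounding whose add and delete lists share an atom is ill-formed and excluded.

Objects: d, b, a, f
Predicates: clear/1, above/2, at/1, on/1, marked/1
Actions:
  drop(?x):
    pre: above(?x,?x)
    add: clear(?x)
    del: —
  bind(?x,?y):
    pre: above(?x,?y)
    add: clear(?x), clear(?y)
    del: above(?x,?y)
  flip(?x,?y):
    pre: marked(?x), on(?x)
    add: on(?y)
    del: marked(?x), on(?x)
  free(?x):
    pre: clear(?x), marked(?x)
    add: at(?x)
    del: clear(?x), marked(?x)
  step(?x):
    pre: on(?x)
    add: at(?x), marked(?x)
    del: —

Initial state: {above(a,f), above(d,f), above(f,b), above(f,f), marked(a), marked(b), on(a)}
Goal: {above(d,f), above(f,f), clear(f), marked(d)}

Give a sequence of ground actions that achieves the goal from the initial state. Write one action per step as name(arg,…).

drop(f); flip(a,d); step(d)

1. drop(f)  →  {above(a,f), above(d,f), above(f,b), above(f,f), clear(f), marked(a), marked(b), on(a)}
2. flip(a,d)  →  {above(a,f), above(d,f), above(f,b), above(f,f), clear(f), marked(b), on(d)}
3. step(d)  →  {above(a,f), above(d,f), above(f,b), above(f,f), at(d), clear(f), marked(b), marked(d), on(d)}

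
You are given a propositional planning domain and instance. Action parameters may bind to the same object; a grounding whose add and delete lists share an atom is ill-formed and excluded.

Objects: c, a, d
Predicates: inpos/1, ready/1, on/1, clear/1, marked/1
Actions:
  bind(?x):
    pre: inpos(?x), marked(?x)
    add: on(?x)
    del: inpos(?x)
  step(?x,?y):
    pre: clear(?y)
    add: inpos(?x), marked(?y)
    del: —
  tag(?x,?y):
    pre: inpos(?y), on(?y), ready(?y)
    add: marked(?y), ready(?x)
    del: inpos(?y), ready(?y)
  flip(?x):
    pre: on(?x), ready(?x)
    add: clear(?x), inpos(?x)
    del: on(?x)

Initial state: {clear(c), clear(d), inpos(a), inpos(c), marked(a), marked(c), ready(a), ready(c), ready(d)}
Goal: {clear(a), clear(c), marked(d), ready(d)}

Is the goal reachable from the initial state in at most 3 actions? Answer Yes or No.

Yes

1. bind(a)  →  {clear(c), clear(d), inpos(c), marked(a), marked(c), on(a), ready(a), ready(c), ready(d)}
2. step(c,d)  →  {clear(c), clear(d), inpos(c), marked(a), marked(c), marked(d), on(a), ready(a), ready(c), ready(d)}
3. flip(a)  →  {clear(a), clear(c), clear(d), inpos(a), inpos(c), marked(a), marked(c), marked(d), ready(a), ready(c), ready(d)}
optimal plan length = 3; 3 ≤ 3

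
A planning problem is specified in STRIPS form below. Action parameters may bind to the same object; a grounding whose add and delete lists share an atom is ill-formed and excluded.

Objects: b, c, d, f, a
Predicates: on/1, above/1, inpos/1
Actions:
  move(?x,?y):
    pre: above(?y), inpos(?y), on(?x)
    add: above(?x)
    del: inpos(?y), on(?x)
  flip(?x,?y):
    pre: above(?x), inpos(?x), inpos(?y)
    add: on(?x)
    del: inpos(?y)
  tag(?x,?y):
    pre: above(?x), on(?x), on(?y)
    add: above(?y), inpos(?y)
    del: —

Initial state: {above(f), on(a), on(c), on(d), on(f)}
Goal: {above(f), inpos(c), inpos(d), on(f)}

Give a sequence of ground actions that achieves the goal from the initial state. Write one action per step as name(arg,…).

1. tag(f,c)  →  {above(c), above(f), inpos(c), on(a), on(c), on(d), on(f)}
2. tag(c,d)  →  {above(c), above(d), above(f), inpos(c), inpos(d), on(a), on(c), on(d), on(f)}

tag(f,c); tag(c,d)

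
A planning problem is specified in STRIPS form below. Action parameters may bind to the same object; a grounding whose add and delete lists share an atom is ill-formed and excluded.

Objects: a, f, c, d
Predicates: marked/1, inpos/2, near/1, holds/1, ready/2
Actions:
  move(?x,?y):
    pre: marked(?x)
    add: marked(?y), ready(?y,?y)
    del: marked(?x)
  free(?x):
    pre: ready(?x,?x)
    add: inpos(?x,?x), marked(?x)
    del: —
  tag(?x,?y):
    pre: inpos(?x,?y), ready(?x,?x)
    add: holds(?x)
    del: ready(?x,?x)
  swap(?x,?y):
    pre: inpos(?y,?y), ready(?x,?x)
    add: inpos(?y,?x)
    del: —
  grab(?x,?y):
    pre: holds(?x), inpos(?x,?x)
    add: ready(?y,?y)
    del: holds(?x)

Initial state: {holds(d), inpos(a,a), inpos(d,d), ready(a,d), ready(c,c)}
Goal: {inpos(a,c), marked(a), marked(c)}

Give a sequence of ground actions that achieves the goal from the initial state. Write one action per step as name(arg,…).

1. free(c)  →  {holds(d), inpos(a,a), inpos(c,c), inpos(d,d), marked(c), ready(a,d), ready(c,c)}
2. move(c,a)  →  {holds(d), inpos(a,a), inpos(c,c), inpos(d,d), marked(a), ready(a,a), ready(a,d), ready(c,c)}
3. free(c)  →  {holds(d), inpos(a,a), inpos(c,c), inpos(d,d), marked(a), marked(c), ready(a,a), ready(a,d), ready(c,c)}
4. swap(c,a)  →  {holds(d), inpos(a,a), inpos(a,c), inpos(c,c), inpos(d,d), marked(a), marked(c), ready(a,a), ready(a,d), ready(c,c)}

free(c); move(c,a); free(c); swap(c,a)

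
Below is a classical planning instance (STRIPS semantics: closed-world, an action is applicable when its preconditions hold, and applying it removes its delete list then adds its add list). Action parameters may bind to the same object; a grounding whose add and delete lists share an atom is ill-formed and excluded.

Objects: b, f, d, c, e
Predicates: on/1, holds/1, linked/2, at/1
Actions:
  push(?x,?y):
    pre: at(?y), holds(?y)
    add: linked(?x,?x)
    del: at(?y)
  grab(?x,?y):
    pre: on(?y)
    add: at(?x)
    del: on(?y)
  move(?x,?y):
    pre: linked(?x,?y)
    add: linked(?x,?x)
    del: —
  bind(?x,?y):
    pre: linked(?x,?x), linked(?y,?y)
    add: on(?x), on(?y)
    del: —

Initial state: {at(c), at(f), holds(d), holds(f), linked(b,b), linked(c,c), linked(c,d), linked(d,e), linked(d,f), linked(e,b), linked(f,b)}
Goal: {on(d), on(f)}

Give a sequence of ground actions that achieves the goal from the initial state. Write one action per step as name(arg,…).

push(f,f); move(d,f); bind(f,d)

1. push(f,f)  →  {at(c), holds(d), holds(f), linked(b,b), linked(c,c), linked(c,d), linked(d,e), linked(d,f), linked(e,b), linked(f,b), linked(f,f)}
2. move(d,f)  →  {at(c), holds(d), holds(f), linked(b,b), linked(c,c), linked(c,d), linked(d,d), linked(d,e), linked(d,f), linked(e,b), linked(f,b), linked(f,f)}
3. bind(f,d)  →  {at(c), holds(d), holds(f), linked(b,b), linked(c,c), linked(c,d), linked(d,d), linked(d,e), linked(d,f), linked(e,b), linked(f,b), linked(f,f), on(d), on(f)}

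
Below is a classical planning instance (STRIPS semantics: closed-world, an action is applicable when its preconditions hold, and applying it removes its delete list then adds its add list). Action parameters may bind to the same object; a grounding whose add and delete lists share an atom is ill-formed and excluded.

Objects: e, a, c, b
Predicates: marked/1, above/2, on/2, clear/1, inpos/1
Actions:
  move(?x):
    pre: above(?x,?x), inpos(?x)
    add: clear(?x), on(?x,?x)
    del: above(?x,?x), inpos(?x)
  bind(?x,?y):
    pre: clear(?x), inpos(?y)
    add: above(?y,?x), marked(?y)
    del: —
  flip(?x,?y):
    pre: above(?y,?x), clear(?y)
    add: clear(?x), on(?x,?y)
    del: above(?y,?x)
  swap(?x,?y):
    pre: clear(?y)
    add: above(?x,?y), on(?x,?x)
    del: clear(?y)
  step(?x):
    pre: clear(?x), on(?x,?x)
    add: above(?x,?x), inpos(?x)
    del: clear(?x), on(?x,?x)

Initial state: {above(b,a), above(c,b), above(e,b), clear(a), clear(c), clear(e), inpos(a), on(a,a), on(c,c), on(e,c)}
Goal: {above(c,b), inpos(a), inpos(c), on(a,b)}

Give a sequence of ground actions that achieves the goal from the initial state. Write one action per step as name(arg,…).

flip(b,e); flip(a,b); step(c)

1. flip(b,e)  →  {above(b,a), above(c,b), clear(a), clear(b), clear(c), clear(e), inpos(a), on(a,a), on(b,e), on(c,c), on(e,c)}
2. flip(a,b)  →  {above(c,b), clear(a), clear(b), clear(c), clear(e), inpos(a), on(a,a), on(a,b), on(b,e), on(c,c), on(e,c)}
3. step(c)  →  {above(c,b), above(c,c), clear(a), clear(b), clear(e), inpos(a), inpos(c), on(a,a), on(a,b), on(b,e), on(e,c)}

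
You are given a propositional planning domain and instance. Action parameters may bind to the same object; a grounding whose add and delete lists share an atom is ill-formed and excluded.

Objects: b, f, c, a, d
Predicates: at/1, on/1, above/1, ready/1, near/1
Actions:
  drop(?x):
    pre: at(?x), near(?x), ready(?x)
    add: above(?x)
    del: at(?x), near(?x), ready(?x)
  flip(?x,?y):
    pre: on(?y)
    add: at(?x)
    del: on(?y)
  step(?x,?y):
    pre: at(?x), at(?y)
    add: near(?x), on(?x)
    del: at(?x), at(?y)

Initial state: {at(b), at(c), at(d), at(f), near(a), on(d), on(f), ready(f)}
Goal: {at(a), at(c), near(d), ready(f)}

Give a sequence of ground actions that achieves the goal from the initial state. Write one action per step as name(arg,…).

flip(a,f); step(d,b)

1. flip(a,f)  →  {at(a), at(b), at(c), at(d), at(f), near(a), on(d), ready(f)}
2. step(d,b)  →  {at(a), at(c), at(f), near(a), near(d), on(d), ready(f)}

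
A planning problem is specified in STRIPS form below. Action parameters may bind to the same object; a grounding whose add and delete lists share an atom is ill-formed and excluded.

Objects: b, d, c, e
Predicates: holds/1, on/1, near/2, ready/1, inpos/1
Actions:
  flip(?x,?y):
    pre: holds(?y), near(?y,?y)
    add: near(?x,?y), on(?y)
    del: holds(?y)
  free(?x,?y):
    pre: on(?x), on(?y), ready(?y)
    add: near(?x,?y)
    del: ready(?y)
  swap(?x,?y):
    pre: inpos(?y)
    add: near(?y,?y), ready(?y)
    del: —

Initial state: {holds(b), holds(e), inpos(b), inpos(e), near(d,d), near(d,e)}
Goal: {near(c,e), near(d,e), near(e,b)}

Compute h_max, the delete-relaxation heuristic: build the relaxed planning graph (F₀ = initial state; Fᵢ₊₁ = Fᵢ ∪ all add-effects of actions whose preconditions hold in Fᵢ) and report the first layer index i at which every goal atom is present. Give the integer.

F0 = init (6 atoms)
F1 = F0 ∪ {near(b,b), near(e,e), ready(b), ready(e)}  (10 atoms)
F2 = F1 ∪ {near(b,e), near(c,b), near(c,e), near(d,b), near(e,b), on(b), on(e)}  (17 atoms)
goal ⊆ F2  ⇒  h_max = 2

2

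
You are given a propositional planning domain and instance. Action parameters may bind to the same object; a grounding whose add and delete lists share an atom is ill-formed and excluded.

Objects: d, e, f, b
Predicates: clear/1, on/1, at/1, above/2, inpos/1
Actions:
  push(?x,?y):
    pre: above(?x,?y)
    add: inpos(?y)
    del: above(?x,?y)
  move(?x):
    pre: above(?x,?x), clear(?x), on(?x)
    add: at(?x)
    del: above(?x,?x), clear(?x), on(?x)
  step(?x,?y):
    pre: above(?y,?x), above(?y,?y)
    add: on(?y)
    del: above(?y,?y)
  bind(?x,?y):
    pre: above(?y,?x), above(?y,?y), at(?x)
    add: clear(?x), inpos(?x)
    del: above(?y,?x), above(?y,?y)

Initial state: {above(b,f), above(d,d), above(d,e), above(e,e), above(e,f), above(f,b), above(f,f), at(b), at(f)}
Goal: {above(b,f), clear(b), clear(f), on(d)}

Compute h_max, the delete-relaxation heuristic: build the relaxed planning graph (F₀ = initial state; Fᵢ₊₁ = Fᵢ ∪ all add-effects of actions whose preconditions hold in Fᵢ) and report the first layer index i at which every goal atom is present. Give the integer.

1

F0 = init (9 atoms)
F1 = F0 ∪ {clear(b), clear(f), inpos(b), inpos(d), inpos(e), inpos(f), on(d), on(e), on(f)}  (18 atoms)
goal ⊆ F1  ⇒  h_max = 1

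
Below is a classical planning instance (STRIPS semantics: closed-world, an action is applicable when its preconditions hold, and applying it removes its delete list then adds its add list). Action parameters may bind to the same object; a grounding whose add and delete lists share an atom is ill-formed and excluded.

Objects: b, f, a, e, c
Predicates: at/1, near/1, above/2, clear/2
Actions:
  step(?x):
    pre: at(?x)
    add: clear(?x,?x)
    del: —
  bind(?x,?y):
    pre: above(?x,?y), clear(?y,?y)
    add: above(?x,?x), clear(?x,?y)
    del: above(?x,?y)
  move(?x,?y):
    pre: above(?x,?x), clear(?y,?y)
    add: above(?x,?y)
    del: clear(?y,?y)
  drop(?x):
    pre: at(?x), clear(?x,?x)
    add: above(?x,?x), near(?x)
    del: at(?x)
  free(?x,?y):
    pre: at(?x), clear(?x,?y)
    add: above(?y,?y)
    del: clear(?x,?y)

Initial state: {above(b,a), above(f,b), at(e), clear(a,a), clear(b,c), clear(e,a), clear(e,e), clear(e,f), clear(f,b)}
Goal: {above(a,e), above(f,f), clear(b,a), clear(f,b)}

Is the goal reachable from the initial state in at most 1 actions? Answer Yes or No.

1. bind(b,a)  →  {above(b,b), above(f,b), at(e), clear(a,a), clear(b,a), clear(b,c), clear(e,a), clear(e,e), clear(e,f), clear(f,b)}
2. free(e,f)  →  {above(b,b), above(f,b), above(f,f), at(e), clear(a,a), clear(b,a), clear(b,c), clear(e,a), clear(e,e), clear(f,b)}
3. free(e,a)  →  {above(a,a), above(b,b), above(f,b), above(f,f), at(e), clear(a,a), clear(b,a), clear(b,c), clear(e,e), clear(f,b)}
4. move(a,e)  →  {above(a,a), above(a,e), above(b,b), above(f,b), above(f,f), at(e), clear(a,a), clear(b,a), clear(b,c), clear(f,b)}
optimal plan length = 4; 4 > 1

No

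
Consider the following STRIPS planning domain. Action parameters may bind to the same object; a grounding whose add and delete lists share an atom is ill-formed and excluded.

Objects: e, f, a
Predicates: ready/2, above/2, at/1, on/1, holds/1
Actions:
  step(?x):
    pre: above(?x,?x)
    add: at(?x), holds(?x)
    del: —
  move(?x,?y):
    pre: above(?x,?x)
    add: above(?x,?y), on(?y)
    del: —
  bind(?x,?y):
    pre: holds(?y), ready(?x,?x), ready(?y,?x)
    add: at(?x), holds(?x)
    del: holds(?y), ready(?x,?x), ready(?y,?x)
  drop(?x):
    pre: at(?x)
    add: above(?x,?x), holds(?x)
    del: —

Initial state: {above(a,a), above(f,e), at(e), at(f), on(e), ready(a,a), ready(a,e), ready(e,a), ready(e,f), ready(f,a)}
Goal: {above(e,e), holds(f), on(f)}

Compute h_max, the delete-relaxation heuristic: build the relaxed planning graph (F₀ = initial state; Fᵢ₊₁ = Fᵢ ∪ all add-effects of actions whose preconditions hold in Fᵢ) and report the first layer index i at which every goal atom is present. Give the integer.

1

F0 = init (10 atoms)
F1 = F0 ∪ {above(a,e), above(a,f), above(e,e), above(f,f), at(a), holds(a), holds(e), holds(f), on(a), on(f)}  (20 atoms)
goal ⊆ F1  ⇒  h_max = 1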